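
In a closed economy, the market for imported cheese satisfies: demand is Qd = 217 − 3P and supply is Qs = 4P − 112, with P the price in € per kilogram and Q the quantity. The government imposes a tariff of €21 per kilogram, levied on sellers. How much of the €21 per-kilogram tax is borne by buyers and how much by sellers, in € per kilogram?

Buyers bear €12 per kilogram; sellers bear €9 per kilogram.

Before the tax: set 217 − 3P = 4P − 112 → P* = €47, Q* = 76.
With the tax collected from sellers, supply shifts: Qs = 4(P − 21) − 112.
New equilibrium: buyers pay €59, sellers receive €38, Q = 40. (Wedge: Pb − Ps = 21.)
Burden on buyers: €12; on sellers: €9. (They sum to €21.)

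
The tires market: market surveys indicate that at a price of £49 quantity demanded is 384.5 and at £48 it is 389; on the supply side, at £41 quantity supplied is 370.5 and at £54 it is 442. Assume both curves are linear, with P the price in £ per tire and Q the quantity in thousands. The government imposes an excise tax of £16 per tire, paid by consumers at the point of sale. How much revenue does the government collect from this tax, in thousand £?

Tax revenue = £5734.4 thousand.

Demand slope: (389 − 384.5)/(48 − 49) = -4.5, so Qd = 605 − 4.5P.
Supply slope: (442 − 370.5)/(54 − 41) = 5.5, so Qs = 5.5P + 145.
Without the tax, 605 − 4.5P = 5.5P + 145 gives 10P = 460, so P* = £46 and Q* = 398.
With the tax collected from consumers, demand (in seller-price terms) shifts: Qd = 605 − 4.5(P + 16).
Solving gives Q = 358.4 with consumers paying £54.8 and sellers receiving £38.8 (the £16 wedge).
Revenue = t · Q = 16 · 358.4 = £5734.4.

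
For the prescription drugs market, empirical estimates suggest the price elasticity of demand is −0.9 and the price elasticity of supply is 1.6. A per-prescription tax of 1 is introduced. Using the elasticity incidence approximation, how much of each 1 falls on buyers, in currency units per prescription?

Incidence ratio: buyers' share ≈ εs / (εs + |εd|) = 1.6 / (1.6 + 0.9) = 0.64.
So buyers bear ≈ 0.64 × 1 = 0.64; producers bear 0.36.

Buyers bear ≈ 0.64 per prescription.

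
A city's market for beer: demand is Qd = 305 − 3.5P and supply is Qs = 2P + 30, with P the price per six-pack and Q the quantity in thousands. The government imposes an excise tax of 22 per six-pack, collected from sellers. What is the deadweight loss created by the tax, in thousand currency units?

Without the tax, 305 − 3.5P = 2P + 30 gives 5.5P = 275, so P* = 50 and Q* = 130.
With the tax collected from sellers, supply shifts: Qs = 2(P − 22) + 30.
New equilibrium: consumers pay 58, sellers receive 36, Q = 102. (Wedge: Pb − Ps = 22.)
Quantity falls by |ΔQ| = |130 − 102| = 28.
DWL = ½ · t · |ΔQ| = ½ · 22 · 28 = 308.

Deadweight loss = 308 thousand.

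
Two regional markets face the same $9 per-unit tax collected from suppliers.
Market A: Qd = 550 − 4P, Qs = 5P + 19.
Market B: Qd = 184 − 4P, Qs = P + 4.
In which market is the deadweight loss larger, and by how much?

Market A, by $57.6.

Market A: pre-tax P* = $59, Q* = 314; post-tax Q = 294; deadweight loss = $90.
Market B: pre-tax P* = $36, Q* = 40; post-tax Q = 32.8; deadweight loss = $32.4.
Difference: $90 vs $32.4 → market A is larger by $57.6.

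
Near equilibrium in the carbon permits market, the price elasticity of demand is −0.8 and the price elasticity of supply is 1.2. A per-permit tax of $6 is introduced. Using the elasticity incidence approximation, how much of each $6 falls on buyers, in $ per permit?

Incidence ratio: buyers' share ≈ εs / (εs + |εd|) = 1.2 / (1.2 + 0.8) = 0.6.
So buyers bear ≈ 0.6 × $6 = $3.6; sellers bear $2.4.

Buyers bear ≈ $3.6 per permit.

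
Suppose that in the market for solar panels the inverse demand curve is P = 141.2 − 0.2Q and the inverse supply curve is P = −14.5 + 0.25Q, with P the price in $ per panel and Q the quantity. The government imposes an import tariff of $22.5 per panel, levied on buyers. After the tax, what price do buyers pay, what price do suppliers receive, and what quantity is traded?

Buyers pay $82; suppliers receive $59.5; quantity = 296.

Rewrite in direct form: Qd = 706 − 5P and Qs = 4P + 58.
Before the tax: set 706 − 5P = 4P + 58 → P* = $72, Q* = 346.
With the tax collected from buyers, demand (in seller-price terms) shifts: Qd = 706 − 5(P + 22.5).
Solving gives Q = 296 with buyers paying $82 and suppliers receiving $59.5 (the $22.5 wedge).
The less price-elastic side of the market bears the larger share of a per-unit tax.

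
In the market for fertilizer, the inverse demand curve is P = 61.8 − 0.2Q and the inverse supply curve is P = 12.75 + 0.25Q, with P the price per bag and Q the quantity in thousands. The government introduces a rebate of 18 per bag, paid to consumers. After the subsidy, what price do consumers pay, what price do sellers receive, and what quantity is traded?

Inverting to Q(P) form: Qd = 309 − 5P; Qs = 4P − 51.
Without the subsidy, 309 − 5P = 4P − 51 gives 9P = 360, so P* = 40 and Q* = 109.
With a per-unit subsidy paid to consumers, each effectively pays P − 18, so demand becomes Qd = 309 − 5(P − 18).
Solving gives Q = 149 with consumers paying 32 and sellers receiving 50 (the 18 wedge).

Consumers pay 32; sellers receive 50; quantity = 149.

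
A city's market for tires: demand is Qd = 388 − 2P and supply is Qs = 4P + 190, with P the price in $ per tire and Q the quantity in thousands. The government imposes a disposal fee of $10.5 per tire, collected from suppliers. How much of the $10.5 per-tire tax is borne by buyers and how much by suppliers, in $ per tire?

Before the tax: set 388 − 2P = 4P + 190 → P* = $33, Q* = 322.
With the tax collected from suppliers, supply shifts: Qs = 4(P − 10.5) + 190.
Solving gives Q = 308 with buyers paying $40 and suppliers receiving $29.5 (the $10.5 wedge).
Burden on buyers: $7; on suppliers: $3.5. (They sum to $10.5.)

Buyers bear $7 per tire; suppliers bear $3.5 per tire.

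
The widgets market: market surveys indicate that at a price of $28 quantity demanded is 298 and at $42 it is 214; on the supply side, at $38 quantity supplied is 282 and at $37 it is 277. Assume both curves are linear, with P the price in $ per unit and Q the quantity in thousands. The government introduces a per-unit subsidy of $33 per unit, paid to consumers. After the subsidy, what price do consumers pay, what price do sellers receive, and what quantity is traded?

Consumers pay $19; sellers receive $52; quantity = 352.

Demand slope: (214 − 298)/(42 − 28) = -6, so Qd = 466 − 6P.
Supply slope: (277 − 282)/(37 − 38) = 5, so Qs = 5P + 92.
Before the subsidy: set 466 − 6P = 5P + 92 → P* = $34, Q* = 262.
With a per-unit subsidy paid to consumers, each effectively pays P − 33, so demand becomes Qd = 466 − 6(P − 33).
New equilibrium: consumers pay $19, sellers receive $52, Q = 352. (Wedge: Pb − Ps = −33.)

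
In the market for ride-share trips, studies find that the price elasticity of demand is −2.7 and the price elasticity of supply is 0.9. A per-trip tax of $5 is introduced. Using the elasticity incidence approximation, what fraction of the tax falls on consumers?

Incidence ratio: consumers' share ≈ εs / (εs + |εd|) = 0.9 / (0.9 + 2.7) = 0.25.
Supply is the less elastic side, so consumers bear the smaller share.

Consumers' share ≈ 0.25.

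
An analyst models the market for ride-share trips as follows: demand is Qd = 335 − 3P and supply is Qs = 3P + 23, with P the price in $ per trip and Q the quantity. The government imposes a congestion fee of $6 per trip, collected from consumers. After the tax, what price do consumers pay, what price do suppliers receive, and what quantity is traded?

Without the tax, 335 − 3P = 3P + 23 gives 6P = 312, so P* = $52 and Q* = 179.
With the tax collected from consumers, demand (in seller-price terms) shifts: Qd = 335 − 3(P + 6).
New equilibrium: consumers pay $55, suppliers receive $49, Q = 170. (Wedge: Pb − Ps = 6.)

Consumers pay $55; suppliers receive $49; quantity = 170.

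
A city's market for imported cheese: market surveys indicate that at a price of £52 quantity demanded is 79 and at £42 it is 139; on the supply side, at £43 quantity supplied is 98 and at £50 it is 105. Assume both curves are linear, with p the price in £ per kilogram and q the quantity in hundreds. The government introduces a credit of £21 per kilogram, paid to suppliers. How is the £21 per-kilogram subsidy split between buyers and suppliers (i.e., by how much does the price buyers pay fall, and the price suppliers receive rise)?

Buyers gain £3 per kilogram; suppliers gain £18 per kilogram.

Demand slope: (139 − 79)/(42 − 52) = -6, so qd = 391 − 6p.
Supply slope: (105 − 98)/(50 − 43) = 1, so qs = p + 55.
Without the subsidy, 391 − 6p = p + 55 gives 7p = 336, so p* = £48 and q* = 103.
With a per-unit subsidy paid to suppliers, each receives p + 21 per unit sold, so supply becomes qs = (p + 21) + 55.
New equilibrium: buyers pay £45, suppliers receive £66, q = 121. (Wedge: pb − ps = −21.)
Gain to buyers: £3; to suppliers: £18. (They sum to £21.)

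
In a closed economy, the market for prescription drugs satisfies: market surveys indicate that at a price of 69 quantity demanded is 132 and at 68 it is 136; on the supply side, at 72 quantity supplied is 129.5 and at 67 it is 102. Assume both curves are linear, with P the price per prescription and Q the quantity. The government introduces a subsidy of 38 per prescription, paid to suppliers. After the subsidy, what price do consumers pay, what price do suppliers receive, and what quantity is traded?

Demand slope: (136 − 132)/(68 − 69) = -4, so Qd = 408 − 4P.
Supply slope: (102 − 129.5)/(67 − 72) = 5.5, so Qs = 5.5P − 266.5.
Before the subsidy: set 408 − 4P = 5.5P − 266.5 → P* = 71, Q* = 124.
With a per-unit subsidy paid to suppliers, each receives P + 38 per unit sold, so supply becomes Qs = 5.5(P + 38) − 266.5.
Solving gives Q = 212 with consumers paying 49 and suppliers receiving 87 (the 38 wedge).

Consumers pay 49; suppliers receive 87; quantity = 212.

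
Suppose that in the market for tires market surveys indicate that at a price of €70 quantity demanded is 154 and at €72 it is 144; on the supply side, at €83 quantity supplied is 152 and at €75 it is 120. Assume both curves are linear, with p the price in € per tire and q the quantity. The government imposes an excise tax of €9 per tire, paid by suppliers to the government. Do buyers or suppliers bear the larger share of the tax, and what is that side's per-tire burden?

Suppliers bear the larger share: €5 per tire.

Demand slope: (144 − 154)/(72 − 70) = -5, so qd = 504 − 5p.
Supply slope: (120 − 152)/(75 − 83) = 4, so qs = 4p − 180.
Without the tax, 504 − 5p = 4p − 180 gives 9p = 684, so p* = €76 and q* = 124.
With the tax collected from suppliers, supply shifts: qs = 4(p − 9) − 180.
Solving gives q = 104 with buyers paying €80 and suppliers receiving €71 (the €9 wedge).
Per-tire burden: buyers €4, suppliers €5.
Suppliers take the larger share because supply is less price-elastic here (demand slope 5 vs supply slope 4).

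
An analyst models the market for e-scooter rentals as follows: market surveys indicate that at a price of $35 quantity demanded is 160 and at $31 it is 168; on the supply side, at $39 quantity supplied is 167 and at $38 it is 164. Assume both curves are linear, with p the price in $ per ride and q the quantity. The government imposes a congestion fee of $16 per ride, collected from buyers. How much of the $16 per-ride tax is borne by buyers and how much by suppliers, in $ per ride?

Demand slope: (168 − 160)/(31 − 35) = -2, so qd = 230 − 2p.
Supply slope: (164 − 167)/(38 − 39) = 3, so qs = 3p + 50.
Before the tax: set 230 − 2p = 3p + 50 → p* = $36, q* = 158.
With the tax collected from buyers, demand (in seller-price terms) shifts: qd = 230 − 2(p + 16).
Solving gives q = 138.8 with buyers paying $45.6 and suppliers receiving $29.6 (the $16 wedge).
Burden on buyers: $9.6; on suppliers: $6.4. (They sum to $16.)
The less price-elastic side of the market bears the larger share of a per-unit tax.

Buyers bear $9.6 per ride; suppliers bear $6.4 per ride.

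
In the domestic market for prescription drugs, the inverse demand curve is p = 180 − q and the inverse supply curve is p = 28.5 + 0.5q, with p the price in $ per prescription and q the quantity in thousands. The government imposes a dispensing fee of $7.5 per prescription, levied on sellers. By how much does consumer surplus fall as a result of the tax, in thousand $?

Rewrite in direct form: qd = 180 − p and qs = 2p − 57.
Without the tax, 180 − p = 2p − 57 gives 3p = 237, so p* = $79 and q* = 101.
With the tax collected from sellers, supply shifts: qs = 2(p − 7.5) − 57.
New equilibrium: buyers pay $84, sellers receive $76.5, q = 96. (Wedge: pb − ps = 7.5.)
ΔCS is the trapezoid between Q = 96 and Q = 101 of height $5: ½ · (101 + 96) · 5 = $492.5.

Consumer surplus falls by $492.5 thousand.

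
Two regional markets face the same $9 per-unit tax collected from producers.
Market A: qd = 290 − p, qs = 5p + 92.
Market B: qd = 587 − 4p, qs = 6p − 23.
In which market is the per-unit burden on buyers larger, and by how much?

Market A: pre-tax p* = $33, q* = 257; post-tax q = 249.5; per-unit burden on buyers = $7.5.
Market B: pre-tax p* = $61, q* = 343; post-tax q = 321.4; per-unit burden on buyers = $5.4.
Difference: $7.5 vs $5.4 → market A is larger by $2.1.

Market A, by $2.1.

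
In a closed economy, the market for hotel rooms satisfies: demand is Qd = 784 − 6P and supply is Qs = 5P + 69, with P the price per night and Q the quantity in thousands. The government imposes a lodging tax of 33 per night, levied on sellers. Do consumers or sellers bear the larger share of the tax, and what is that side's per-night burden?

Sellers bear the larger share: 18 per night.

Without the tax, 784 − 6P = 5P + 69 gives 11P = 715, so P* = 65 and Q* = 394.
With the tax collected from sellers, supply shifts: Qs = 5(P − 33) + 69.
Solving gives Q = 304 with consumers paying 80 and sellers receiving 47 (the 33 wedge).
Per-night burden: consumers 15, sellers 18.
Sellers take the larger share because supply is less price-elastic here (demand slope 6 vs supply slope 5).
The less price-elastic side of the market bears the larger share of a per-unit tax.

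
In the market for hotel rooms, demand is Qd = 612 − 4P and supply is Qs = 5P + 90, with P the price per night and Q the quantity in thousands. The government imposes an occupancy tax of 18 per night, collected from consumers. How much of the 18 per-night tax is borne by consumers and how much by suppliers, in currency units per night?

Before the tax: set 612 − 4P = 5P + 90 → P* = 58, Q* = 380.
With the tax collected from consumers, demand (in seller-price terms) shifts: Qd = 612 − 4(P + 18).
New equilibrium: consumers pay 68, suppliers receive 50, Q = 340. (Wedge: Pb − Ps = 18.)
Burden on consumers: 10; on suppliers: 8. (They sum to 18.)

Consumers bear 10 per night; suppliers bear 8 per night.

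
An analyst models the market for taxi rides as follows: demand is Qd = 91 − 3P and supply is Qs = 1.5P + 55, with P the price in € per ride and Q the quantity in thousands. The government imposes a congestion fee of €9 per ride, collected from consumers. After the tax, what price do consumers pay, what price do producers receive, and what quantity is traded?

Without the tax, 91 − 3P = 1.5P + 55 gives 4.5P = 36, so P* = €8 and Q* = 67.
With the tax collected from consumers, demand (in seller-price terms) shifts: Qd = 91 − 3(P + 9).
Solving gives Q = 58 with consumers paying €11 and producers receiving €2 (the €9 wedge).

Consumers pay €11; producers receive €2; quantity = 58.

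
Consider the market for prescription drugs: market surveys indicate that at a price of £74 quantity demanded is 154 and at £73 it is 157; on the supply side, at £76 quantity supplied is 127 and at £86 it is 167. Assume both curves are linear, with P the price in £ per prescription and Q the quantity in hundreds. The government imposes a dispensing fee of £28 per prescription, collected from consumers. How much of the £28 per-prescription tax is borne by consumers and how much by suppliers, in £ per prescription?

Demand slope: (157 − 154)/(73 − 74) = -3, so Qd = 376 − 3P.
Supply slope: (167 − 127)/(86 − 76) = 4, so Qs = 4P − 177.
Without the tax, 376 − 3P = 4P − 177 gives 7P = 553, so P* = £79 and Q* = 139.
With the tax collected from consumers, demand (in seller-price terms) shifts: Qd = 376 − 3(P + 28).
New equilibrium: consumers pay £95, suppliers receive £67, Q = 91. (Wedge: Pb − Ps = 28.)
Burden on consumers: £16; on suppliers: £12. (They sum to £28.)

Consumers bear £16 per prescription; suppliers bear £12 per prescription.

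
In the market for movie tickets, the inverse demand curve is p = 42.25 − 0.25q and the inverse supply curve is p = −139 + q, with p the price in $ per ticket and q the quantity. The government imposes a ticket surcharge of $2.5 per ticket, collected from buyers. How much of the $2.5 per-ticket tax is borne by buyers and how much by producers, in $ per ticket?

Rewrite in direct form: qd = 169 − 4p and qs = p + 139.
Before the tax: set 169 − 4p = p + 139 → p* = $6, q* = 145.
With the tax collected from buyers, demand (in seller-price terms) shifts: qd = 169 − 4(p + 2.5).
New equilibrium: buyers pay $6.5, producers receive $4, q = 143. (Wedge: pb − ps = 2.5.)
Burden on buyers: $0.5; on producers: $2. (They sum to $2.5.)
The less price-elastic side of the market bears the larger share of a per-unit tax.

Buyers bear $0.5 per ticket; producers bear $2 per ticket.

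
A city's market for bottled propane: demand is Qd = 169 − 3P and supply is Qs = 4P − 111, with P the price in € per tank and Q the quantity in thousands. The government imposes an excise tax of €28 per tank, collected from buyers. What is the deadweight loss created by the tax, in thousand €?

Before the tax: set 169 − 3P = 4P − 111 → P* = €40, Q* = 49.
With the tax collected from buyers, demand (in seller-price terms) shifts: Qd = 169 − 3(P + 28).
Solving gives Q = 1 with buyers paying €56 and sellers receiving €28 (the €28 wedge).
Quantity falls by |ΔQ| = |49 − 1| = 48.
DWL = ½ · t · |ΔQ| = ½ · 28 · 48 = €672.

Deadweight loss = €672 thousand.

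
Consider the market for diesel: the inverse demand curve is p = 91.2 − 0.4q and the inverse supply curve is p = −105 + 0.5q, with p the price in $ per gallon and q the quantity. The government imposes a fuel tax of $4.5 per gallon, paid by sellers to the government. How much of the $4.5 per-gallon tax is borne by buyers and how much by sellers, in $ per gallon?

Buyers bear $2 per gallon; sellers bear $2.5 per gallon.

Rewrite in direct form: qd = 228 − 2.5p and qs = 2p + 210.
Before the tax: set 228 − 2.5p = 2p + 210 → p* = $4, q* = 218.
With the tax collected from sellers, supply shifts: qs = 2(p − 4.5) + 210.
New equilibrium: buyers pay $6, sellers receive $1.5, q = 213. (Wedge: pb − ps = 4.5.)
Burden on buyers: $2; on sellers: $2.5. (They sum to $4.5.)
The less price-elastic side of the market bears the larger share of a per-unit tax.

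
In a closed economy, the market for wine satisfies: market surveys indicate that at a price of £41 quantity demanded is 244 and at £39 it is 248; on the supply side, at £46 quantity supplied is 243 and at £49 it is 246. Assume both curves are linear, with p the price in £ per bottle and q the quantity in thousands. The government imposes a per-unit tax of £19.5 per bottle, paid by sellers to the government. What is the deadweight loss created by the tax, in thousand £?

Deadweight loss = £126.75 thousand.

Demand slope: (248 − 244)/(39 − 41) = -2, so qd = 326 − 2p.
Supply slope: (246 − 243)/(49 − 46) = 1, so qs = p + 197.
Before the tax: set 326 − 2p = p + 197 → p* = £43, q* = 240.
With the tax collected from sellers, supply shifts: qs = (p − 19.5) + 197.
Solving gives q = 227 with buyers paying £49.5 and sellers receiving £30 (the £19.5 wedge).
Quantity falls by |ΔQ| = |240 − 227| = 13.
DWL = ½ · t · |ΔQ| = ½ · 19.5 · 13 = £126.75.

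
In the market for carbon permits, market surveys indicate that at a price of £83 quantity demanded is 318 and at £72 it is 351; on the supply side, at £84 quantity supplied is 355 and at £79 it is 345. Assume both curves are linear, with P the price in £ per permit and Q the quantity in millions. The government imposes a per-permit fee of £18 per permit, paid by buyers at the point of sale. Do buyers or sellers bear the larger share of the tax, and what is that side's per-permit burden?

Demand slope: (351 − 318)/(72 − 83) = -3, so Qd = 567 − 3P.
Supply slope: (345 − 355)/(79 − 84) = 2, so Qs = 2P + 187.
Before the tax: set 567 − 3P = 2P + 187 → P* = £76, Q* = 339.
With the tax collected from buyers, demand (in seller-price terms) shifts: Qd = 567 − 3(P + 18).
New equilibrium: buyers pay £83.2, sellers receive £65.2, Q = 317.4. (Wedge: Pb − Ps = 18.)
Per-permit burden: buyers £7.2, sellers £10.8.
Sellers take the larger share because supply is less price-elastic here (demand slope 3 vs supply slope 2).
The less price-elastic side of the market bears the larger share of a per-unit tax.

Sellers bear the larger share: £10.8 per permit.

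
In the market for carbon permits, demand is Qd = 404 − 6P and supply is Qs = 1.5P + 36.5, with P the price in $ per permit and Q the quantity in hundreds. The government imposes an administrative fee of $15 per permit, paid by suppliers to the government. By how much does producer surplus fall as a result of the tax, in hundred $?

Without the tax, 404 − 6P = 1.5P + 36.5 gives 7.5P = 367.5, so P* = $49 and Q* = 110.
With the tax collected from suppliers, supply shifts: Qs = 1.5(P − 15) + 36.5.
Solving gives Q = 92 with buyers paying $52 and suppliers receiving $37 (the $15 wedge).
ΔPS is the trapezoid between Q = 92 and Q = 110 of height $12: ½ · (110 + 92) · 12 = $1212.

Producer surplus falls by $1212 hundred.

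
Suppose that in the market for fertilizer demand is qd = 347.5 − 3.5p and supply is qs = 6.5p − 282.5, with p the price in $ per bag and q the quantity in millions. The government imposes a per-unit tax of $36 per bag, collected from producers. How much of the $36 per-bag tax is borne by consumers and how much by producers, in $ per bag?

Before the tax: set 347.5 − 3.5p = 6.5p − 282.5 → p* = $63, q* = 127.
With the tax collected from producers, supply shifts: qs = 6.5(p − 36) − 282.5.
Solving gives q = 45.1 with consumers paying $86.4 and producers receiving $50.4 (the $36 wedge).
Burden on consumers: $23.4; on producers: $12.6. (They sum to $36.)

Consumers bear $23.4 per bag; producers bear $12.6 per bag.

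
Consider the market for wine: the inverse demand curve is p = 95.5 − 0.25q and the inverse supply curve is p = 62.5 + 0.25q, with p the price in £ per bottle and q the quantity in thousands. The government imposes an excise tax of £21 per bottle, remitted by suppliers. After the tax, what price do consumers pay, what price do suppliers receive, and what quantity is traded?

Consumers pay £89.5; suppliers receive £68.5; quantity = 24.

Inverting to q(p) form: qd = 382 − 4p; qs = 4p − 250.
Before the tax: set 382 − 4p = 4p − 250 → p* = £79, q* = 66.
With the tax collected from suppliers, supply shifts: qs = 4(p − 21) − 250.
Solving gives q = 24 with consumers paying £89.5 and suppliers receiving £68.5 (the £21 wedge).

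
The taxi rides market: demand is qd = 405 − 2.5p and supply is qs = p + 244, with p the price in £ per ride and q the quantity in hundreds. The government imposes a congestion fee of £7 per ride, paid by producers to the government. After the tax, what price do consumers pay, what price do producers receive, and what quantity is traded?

Without the tax, 405 − 2.5p = p + 244 gives 3.5p = 161, so p* = £46 and q* = 290.
With the tax collected from producers, supply shifts: qs = (p − 7) + 244.
Solving gives q = 285 with consumers paying £48 and producers receiving £41 (the £7 wedge).

Consumers pay £48; producers receive £41; quantity = 285.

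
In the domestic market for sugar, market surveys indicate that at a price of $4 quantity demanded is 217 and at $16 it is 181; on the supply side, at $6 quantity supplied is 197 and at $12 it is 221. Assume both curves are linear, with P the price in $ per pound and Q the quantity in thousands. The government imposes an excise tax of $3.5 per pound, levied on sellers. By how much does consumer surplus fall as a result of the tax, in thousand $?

Demand slope: (181 − 217)/(16 − 4) = -3, so Qd = 229 − 3P.
Supply slope: (221 − 197)/(12 − 6) = 4, so Qs = 4P + 173.
Before the tax: set 229 − 3P = 4P + 173 → P* = $8, Q* = 205.
With the tax collected from sellers, supply shifts: Qs = 4(P − 3.5) + 173.
Solving gives Q = 199 with buyers paying $10 and sellers receiving $6.5 (the $3.5 wedge).
ΔCS is the trapezoid between Q = 199 and Q = 205 of height $2: ½ · (205 + 199) · 2 = $404.

Consumer surplus falls by $404 thousand.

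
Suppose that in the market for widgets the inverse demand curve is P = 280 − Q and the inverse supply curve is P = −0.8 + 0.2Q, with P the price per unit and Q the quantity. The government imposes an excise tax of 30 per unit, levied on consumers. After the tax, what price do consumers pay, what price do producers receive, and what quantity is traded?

Consumers pay 71; producers receive 41; quantity = 209.

Rewrite in direct form: Qd = 280 − P and Qs = 5P + 4.
Without the tax, 280 − P = 5P + 4 gives 6P = 276, so P* = 46 and Q* = 234.
With the tax collected from consumers, demand (in seller-price terms) shifts: Qd = 280 − (P + 30).
New equilibrium: consumers pay 71, producers receive 41, Q = 209. (Wedge: Pb − Ps = 30.)
The less price-elastic side of the market bears the larger share of a per-unit tax.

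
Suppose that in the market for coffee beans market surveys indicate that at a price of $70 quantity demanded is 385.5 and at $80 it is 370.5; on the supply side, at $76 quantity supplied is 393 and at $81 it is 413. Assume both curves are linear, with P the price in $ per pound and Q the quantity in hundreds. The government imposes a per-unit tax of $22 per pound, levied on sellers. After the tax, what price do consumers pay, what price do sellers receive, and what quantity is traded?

Demand slope: (370.5 − 385.5)/(80 − 70) = -1.5, so Qd = 490.5 − 1.5P.
Supply slope: (413 − 393)/(81 − 76) = 4, so Qs = 4P + 89.
Before the tax: set 490.5 − 1.5P = 4P + 89 → P* = $73, Q* = 381.
With the tax collected from sellers, supply shifts: Qs = 4(P − 22) + 89.
Solving gives Q = 357 with consumers paying $89 and sellers receiving $67 (the $22 wedge).
The less price-elastic side of the market bears the larger share of a per-unit tax.

Consumers pay $89; sellers receive $67; quantity = 357.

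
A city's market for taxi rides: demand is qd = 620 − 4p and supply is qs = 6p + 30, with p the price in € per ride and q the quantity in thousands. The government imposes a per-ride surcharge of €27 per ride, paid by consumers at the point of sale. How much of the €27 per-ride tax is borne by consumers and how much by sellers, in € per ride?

Before the tax: set 620 − 4p = 6p + 30 → p* = €59, q* = 384.
With the tax collected from consumers, demand (in seller-price terms) shifts: qd = 620 − 4(p + 27).
Solving gives q = 319.2 with consumers paying €75.2 and sellers receiving €48.2 (the €27 wedge).
Burden on consumers: €16.2; on sellers: €10.8. (They sum to €27.)
The less price-elastic side of the market bears the larger share of a per-unit tax.

Consumers bear €16.2 per ride; sellers bear €10.8 per ride.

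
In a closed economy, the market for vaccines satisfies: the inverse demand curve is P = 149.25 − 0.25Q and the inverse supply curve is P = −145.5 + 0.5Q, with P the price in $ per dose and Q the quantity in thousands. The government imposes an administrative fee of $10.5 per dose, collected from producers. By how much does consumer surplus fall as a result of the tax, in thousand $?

Inverting to Q(P) form: Qd = 597 − 4P; Qs = 2P + 291.
Without the tax, 597 − 4P = 2P + 291 gives 6P = 306, so P* = $51 and Q* = 393.
With the tax collected from producers, supply shifts: Qs = 2(P − 10.5) + 291.
Solving gives Q = 379 with buyers paying $54.5 and producers receiving $44 (the $10.5 wedge).
ΔCS is the trapezoid between Q = 379 and Q = 393 of height $3.5: ½ · (393 + 379) · 3.5 = $1351.

Consumer surplus falls by $1351 thousand.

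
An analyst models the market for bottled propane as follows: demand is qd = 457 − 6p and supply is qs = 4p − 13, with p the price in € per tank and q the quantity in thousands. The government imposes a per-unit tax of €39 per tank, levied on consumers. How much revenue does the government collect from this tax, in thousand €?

Tax revenue = €3174.6 thousand.

Without the tax, 457 − 6p = 4p − 13 gives 10p = 470, so p* = €47 and q* = 175.
With the tax collected from consumers, demand (in seller-price terms) shifts: qd = 457 − 6(p + 39).
New equilibrium: consumers pay €62.6, suppliers receive €23.6, q = 81.4. (Wedge: pb − ps = 39.)
Revenue = t · Q = 39 · 81.4 = €3174.6.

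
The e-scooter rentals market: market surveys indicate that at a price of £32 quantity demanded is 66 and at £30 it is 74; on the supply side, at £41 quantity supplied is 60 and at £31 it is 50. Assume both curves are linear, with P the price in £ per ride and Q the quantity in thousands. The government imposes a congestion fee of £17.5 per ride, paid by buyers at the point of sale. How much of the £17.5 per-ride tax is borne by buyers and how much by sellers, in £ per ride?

Buyers bear £3.5 per ride; sellers bear £14 per ride.

Demand slope: (74 − 66)/(30 − 32) = -4, so Qd = 194 − 4P.
Supply slope: (50 − 60)/(31 − 41) = 1, so Qs = P + 19.
Before the tax: set 194 − 4P = P + 19 → P* = £35, Q* = 54.
With the tax collected from buyers, demand (in seller-price terms) shifts: Qd = 194 − 4(P + 17.5).
Solving gives Q = 40 with buyers paying £38.5 and sellers receiving £21 (the £17.5 wedge).
Burden on buyers: £3.5; on sellers: £14. (They sum to £17.5.)
The less price-elastic side of the market bears the larger share of a per-unit tax.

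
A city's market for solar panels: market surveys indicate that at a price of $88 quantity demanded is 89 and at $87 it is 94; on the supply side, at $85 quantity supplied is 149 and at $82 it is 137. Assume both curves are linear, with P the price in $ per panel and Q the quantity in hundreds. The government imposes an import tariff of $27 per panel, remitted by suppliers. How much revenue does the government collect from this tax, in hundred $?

Tax revenue = $1863 hundred.

Demand slope: (94 − 89)/(87 − 88) = -5, so Qd = 529 − 5P.
Supply slope: (137 − 149)/(82 − 85) = 4, so Qs = 4P − 191.
Without the tax, 529 − 5P = 4P − 191 gives 9P = 720, so P* = $80 and Q* = 129.
With the tax collected from suppliers, supply shifts: Qs = 4(P − 27) − 191.
New equilibrium: buyers pay $92, suppliers receive $65, Q = 69. (Wedge: Pb − Ps = 27.)
Revenue = t · Q = 27 · 69 = $1863.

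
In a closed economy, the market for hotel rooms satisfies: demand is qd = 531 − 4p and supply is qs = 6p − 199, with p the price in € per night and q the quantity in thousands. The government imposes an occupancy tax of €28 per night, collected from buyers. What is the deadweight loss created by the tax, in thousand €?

Without the tax, 531 − 4p = 6p − 199 gives 10p = 730, so p* = €73 and q* = 239.
With the tax collected from buyers, demand (in seller-price terms) shifts: qd = 531 − 4(p + 28).
New equilibrium: buyers pay €89.8, producers receive €61.8, q = 171.8. (Wedge: pb − ps = 28.)
Quantity falls by |ΔQ| = |239 − 171.8| = 67.2.
DWL = ½ · t · |ΔQ| = ½ · 28 · 67.2 = €940.8.

Deadweight loss = €940.8 thousand.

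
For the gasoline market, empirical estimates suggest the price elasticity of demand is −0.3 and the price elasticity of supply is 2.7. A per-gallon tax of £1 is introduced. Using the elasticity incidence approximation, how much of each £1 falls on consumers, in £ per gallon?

Consumers bear ≈ £0.9 per gallon.

Incidence ratio: consumers' share ≈ εs / (εs + |εd|) = 2.7 / (2.7 + 0.3) = 0.9.
So consumers bear ≈ 0.9 × £1 = £0.9; suppliers bear £0.1.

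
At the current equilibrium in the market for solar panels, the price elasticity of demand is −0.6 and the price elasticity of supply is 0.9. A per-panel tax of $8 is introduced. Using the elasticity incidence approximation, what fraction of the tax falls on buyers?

Incidence ratio: buyers' share ≈ εs / (εs + |εd|) = 0.9 / (0.9 + 0.6) = 0.6.
Supply is the more elastic side, so buyers bear the larger share.

Buyers' share ≈ 0.6.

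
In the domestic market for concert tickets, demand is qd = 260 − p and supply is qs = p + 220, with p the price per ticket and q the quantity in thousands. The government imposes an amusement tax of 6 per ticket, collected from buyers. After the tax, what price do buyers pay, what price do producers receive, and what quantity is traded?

Before the tax: set 260 − p = p + 220 → p* = 20, q* = 240.
With the tax collected from buyers, demand (in seller-price terms) shifts: qd = 260 − (p + 6).
Solving gives q = 237 with buyers paying 23 and producers receiving 17 (the 6 wedge).

Buyers pay 23; producers receive 17; quantity = 237.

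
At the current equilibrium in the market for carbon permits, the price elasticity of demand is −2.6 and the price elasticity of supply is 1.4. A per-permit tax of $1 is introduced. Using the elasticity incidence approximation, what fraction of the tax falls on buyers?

Buyers' share ≈ 0.35.

Incidence ratio: buyers' share ≈ εs / (εs + |εd|) = 1.4 / (1.4 + 2.6) = 0.35.
Supply is the less elastic side, so buyers bear the smaller share.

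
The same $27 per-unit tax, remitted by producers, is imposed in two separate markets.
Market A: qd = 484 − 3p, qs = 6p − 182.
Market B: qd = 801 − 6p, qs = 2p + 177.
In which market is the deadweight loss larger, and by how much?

Market A: pre-tax p* = $74, q* = 262; post-tax q = 208; deadweight loss = $729.
Market B: pre-tax p* = $78, q* = 333; post-tax q = 292.5; deadweight loss = $546.75.
Difference: $729 vs $546.75 → market A is larger by $182.25.

Market A, by $182.25.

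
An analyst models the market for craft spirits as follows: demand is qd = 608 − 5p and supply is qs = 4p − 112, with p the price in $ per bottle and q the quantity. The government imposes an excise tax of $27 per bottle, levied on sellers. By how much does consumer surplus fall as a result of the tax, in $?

Consumer surplus falls by $2136.

Without the tax, 608 − 5p = 4p − 112 gives 9p = 720, so p* = $80 and q* = 208.
With the tax collected from sellers, supply shifts: qs = 4(p − 27) − 112.
Solving gives q = 148 with consumers paying $92 and sellers receiving $65 (the $27 wedge).
ΔCS is the trapezoid between Q = 148 and Q = 208 of height $12: ½ · (208 + 148) · 12 = $2136.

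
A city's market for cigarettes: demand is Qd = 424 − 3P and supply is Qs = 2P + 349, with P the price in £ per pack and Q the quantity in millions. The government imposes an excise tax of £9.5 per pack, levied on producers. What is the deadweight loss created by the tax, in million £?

Deadweight loss = £54.15 million.

Without the tax, 424 − 3P = 2P + 349 gives 5P = 75, so P* = £15 and Q* = 379.
With the tax collected from producers, supply shifts: Qs = 2(P − 9.5) + 349.
Solving gives Q = 367.6 with buyers paying £18.8 and producers receiving £9.3 (the £9.5 wedge).
Quantity falls by |ΔQ| = |379 − 367.6| = 11.4.
DWL = ½ · t · |ΔQ| = ½ · 9.5 · 11.4 = £54.15.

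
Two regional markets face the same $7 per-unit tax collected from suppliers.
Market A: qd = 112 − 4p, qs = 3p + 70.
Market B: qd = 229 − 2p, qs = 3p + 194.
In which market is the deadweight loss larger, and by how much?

Market A: pre-tax p* = $6, q* = 88; post-tax q = 76; deadweight loss = $42.
Market B: pre-tax p* = $7, q* = 215; post-tax q = 206.6; deadweight loss = $29.4.
Difference: $42 vs $29.4 → market A is larger by $12.6.

Market A, by $12.6.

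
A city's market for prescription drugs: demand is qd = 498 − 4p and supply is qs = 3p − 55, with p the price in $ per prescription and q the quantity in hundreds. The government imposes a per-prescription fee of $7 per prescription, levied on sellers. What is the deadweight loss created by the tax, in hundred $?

Without the tax, 498 − 4p = 3p − 55 gives 7p = 553, so p* = $79 and q* = 182.
With the tax collected from sellers, supply shifts: qs = 3(p − 7) − 55.
New equilibrium: consumers pay $82, sellers receive $75, q = 170. (Wedge: pb − ps = 7.)
Quantity falls by |ΔQ| = |182 − 170| = 12.
DWL = ½ · t · |ΔQ| = ½ · 7 · 12 = $42.

Deadweight loss = $42 hundred.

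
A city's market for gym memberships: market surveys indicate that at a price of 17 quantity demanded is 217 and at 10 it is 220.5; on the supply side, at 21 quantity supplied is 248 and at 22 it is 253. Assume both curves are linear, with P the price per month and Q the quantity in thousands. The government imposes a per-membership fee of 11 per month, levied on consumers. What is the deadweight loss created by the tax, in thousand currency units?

Demand slope: (220.5 − 217)/(10 − 17) = -0.5, so Qd = 225.5 − 0.5P.
Supply slope: (253 − 248)/(22 − 21) = 5, so Qs = 5P + 143.
Without the tax, 225.5 − 0.5P = 5P + 143 gives 5.5P = 82.5, so P* = 15 and Q* = 218.
With the tax collected from consumers, demand (in seller-price terms) shifts: Qd = 225.5 − 0.5(P + 11).
New equilibrium: consumers pay 25, producers receive 14, Q = 213. (Wedge: Pb − Ps = 11.)
Quantity falls by |ΔQ| = |218 − 213| = 5.
DWL = ½ · t · |ΔQ| = ½ · 11 · 5 = 27.5.

Deadweight loss = 27.5 thousand.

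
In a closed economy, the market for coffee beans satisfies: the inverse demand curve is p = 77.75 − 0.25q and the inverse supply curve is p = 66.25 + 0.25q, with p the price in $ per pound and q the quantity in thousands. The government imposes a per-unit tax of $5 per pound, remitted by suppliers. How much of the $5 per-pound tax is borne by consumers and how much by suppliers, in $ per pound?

Consumers bear $2.5 per pound; suppliers bear $2.5 per pound.

Inverting to q(p) form: qd = 311 − 4p; qs = 4p − 265.
Before the tax: set 311 − 4p = 4p − 265 → p* = $72, q* = 23.
With the tax collected from suppliers, supply shifts: qs = 4(p − 5) − 265.
Solving gives q = 13 with consumers paying $74.5 and suppliers receiving $69.5 (the $5 wedge).
Burden on consumers: $2.5; on suppliers: $2.5. (They sum to $5.)
The less price-elastic side of the market bears the larger share of a per-unit tax.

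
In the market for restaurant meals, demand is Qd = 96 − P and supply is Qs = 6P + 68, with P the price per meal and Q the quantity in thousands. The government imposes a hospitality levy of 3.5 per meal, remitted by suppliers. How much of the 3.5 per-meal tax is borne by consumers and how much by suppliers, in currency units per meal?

Without the tax, 96 − P = 6P + 68 gives 7P = 28, so P* = 4 and Q* = 92.
With the tax collected from suppliers, supply shifts: Qs = 6(P − 3.5) + 68.
New equilibrium: consumers pay 7, suppliers receive 3.5, Q = 89. (Wedge: Pb − Ps = 3.5.)
Burden on consumers: 3; on suppliers: 0.5. (They sum to 3.5.)
The less price-elastic side of the market bears the larger share of a per-unit tax.

Consumers bear 3 per meal; suppliers bear 0.5 per meal.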